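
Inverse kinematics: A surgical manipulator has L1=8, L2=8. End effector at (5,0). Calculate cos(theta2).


Given: L1 = 8, L2 = 8, target (x, y) = (5, 0)
Using cos(theta2) = (x^2 + y^2 - L1^2 - L2^2) / (2*L1*L2)
x^2 + y^2 = 5^2 + 0 = 25
L1^2 + L2^2 = 64 + 64 = 128
Numerator = 25 - 128 = -103
Denominator = 2*8*8 = 128
cos(theta2) = -103/128 = -103/128

-103/128


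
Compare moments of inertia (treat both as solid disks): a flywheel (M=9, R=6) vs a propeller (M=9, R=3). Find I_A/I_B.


Given: M1=9 kg, R1=6 m, M2=9 kg, R2=3 m
For a disk: I = (1/2)*M*R^2, so I_A/I_B = (M1*R1^2)/(M2*R2^2)
M1*R1^2 = 9*36 = 324
M2*R2^2 = 9*9 = 81
I_A/I_B = 324/81 = 4

4


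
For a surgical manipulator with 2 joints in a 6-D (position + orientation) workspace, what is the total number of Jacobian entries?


Given: task space dimension = 6, joints = 2
Jacobian is a 6 x 2 matrix
Total entries = rows * columns
Total = 6 * 2
Total = 12

12


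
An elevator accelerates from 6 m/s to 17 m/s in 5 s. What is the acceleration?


Given: initial velocity v0 = 6 m/s, final velocity v = 17 m/s, time t = 5 s
Using a = (v - v0) / t
a = (17 - 6) / 5
a = 11 / 5
a = 11/5 m/s^2

11/5 m/s^2


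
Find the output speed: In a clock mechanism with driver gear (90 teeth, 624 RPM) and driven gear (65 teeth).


Given: N1 = 90 teeth, w1 = 624 RPM, N2 = 65 teeth
Using N1*w1 = N2*w2
w2 = N1*w1 / N2
w2 = 90*624 / 65
w2 = 56160 / 65
w2 = 864 RPM

864 RPM


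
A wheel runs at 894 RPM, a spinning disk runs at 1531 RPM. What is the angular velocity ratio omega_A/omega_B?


Given: RPM_A = 894, RPM_B = 1531
omega = 2*pi*RPM/60, so omega_A/omega_B = RPM_A / RPM_B
omega_A/omega_B = 894 / 1531
omega_A/omega_B = 894/1531

894/1531


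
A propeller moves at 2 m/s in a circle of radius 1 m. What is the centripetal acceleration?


Given: v = 2 m/s, r = 1 m
Using a_c = v^2 / r
a_c = 2^2 / 1
a_c = 4 / 1
a_c = 4 m/s^2

4 m/s^2


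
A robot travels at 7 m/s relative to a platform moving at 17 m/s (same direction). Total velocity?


Given: object velocity = 7 m/s, platform velocity = 17 m/s (same direction)
Using classical velocity addition: v_total = v_object + v_platform
v_total = 7 + 17
v_total = 24 m/s

24 m/s


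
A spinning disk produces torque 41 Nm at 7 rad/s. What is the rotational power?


Given: tau = 41 Nm, omega = 7 rad/s
Using P = tau * omega
P = 41 * 7
P = 287 W

287 W


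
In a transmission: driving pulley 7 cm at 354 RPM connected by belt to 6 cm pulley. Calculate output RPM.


Given: D1 = 7 cm, w1 = 354 RPM, D2 = 6 cm
Using D1*w1 = D2*w2
w2 = D1*w1 / D2
w2 = 7*354 / 6
w2 = 2478 / 6
w2 = 413 RPM

413 RPM


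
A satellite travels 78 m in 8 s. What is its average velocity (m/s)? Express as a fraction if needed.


Given: distance d = 78 m, time t = 8 s
Using v = d / t
v = 78 / 8
v = 39/4 m/s

39/4 m/s


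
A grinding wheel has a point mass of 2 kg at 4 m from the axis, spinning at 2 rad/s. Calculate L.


Given: m = 2 kg, r = 4 m, omega = 2 rad/s
For a point mass: I = m*r^2
I = 2*4^2 = 2*16 = 32
L = I*omega = 32*2
L = 64 kg*m^2/s

64 kg*m^2/s


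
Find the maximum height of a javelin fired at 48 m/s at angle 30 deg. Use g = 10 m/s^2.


Given: v0 = 48 m/s, theta = 30 deg, g = 10 m/s^2
sin^2(30) = 1/4
Using H = v0^2 * sin^2(theta) / (2*g)
H = 48^2 * 1/4 / (2*10)
H = 2304 * 1/4 / 20
H = 576 / 20
H = 144/5 m

144/5 m


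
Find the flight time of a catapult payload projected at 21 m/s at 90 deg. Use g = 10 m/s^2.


Given: v0 = 21 m/s, theta = 90 deg, g = 10 m/s^2
sin(90) = 1
Using T = 2*v0*sin(theta) / g
T = 2*21*1 / 10
T = 42 / 10
T = 21/5 s

21/5 s


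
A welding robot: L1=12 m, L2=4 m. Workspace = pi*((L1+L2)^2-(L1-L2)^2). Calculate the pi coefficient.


Given: L1 = 12, L2 = 4
(L1+L2)^2 = (16)^2 = 256
(L1-L2)^2 = (8)^2 = 64
Difference = 256 - 64 = 192
This equals 4*L1*L2 = 4*12*4 = 192
Workspace area = 192*pi

192


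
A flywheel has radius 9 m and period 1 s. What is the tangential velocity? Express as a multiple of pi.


Given: radius r = 9 m, period T = 1 s
Using v = 2*pi*r / T
v = 2*pi*9 / 1
v = 18*pi / 1
v = 18*pi m/s

18*pi m/s


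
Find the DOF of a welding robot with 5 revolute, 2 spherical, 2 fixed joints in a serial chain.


Given: serial robot with 5 revolute, 2 spherical, 2 fixed joints
DOF contribution per joint type: revolute=1, prismatic=1, spherical=3, fixed=0
DOF = 5*1 + 2*3 + 2*0
DOF = 11

11


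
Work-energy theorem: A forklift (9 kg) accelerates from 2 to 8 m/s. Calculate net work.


Given: m = 9 kg, v0 = 2 m/s, v = 8 m/s
Using W = (1/2)*m*(v^2 - v0^2)
v^2 = 8^2 = 64
v0^2 = 2^2 = 4
v^2 - v0^2 = 64 - 4 = 60
W = (1/2)*9*60 = 270 J

270 J


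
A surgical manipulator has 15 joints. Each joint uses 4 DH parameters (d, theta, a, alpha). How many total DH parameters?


Given: 15 joints, 4 DH parameters per joint (d, theta, a, alpha)
Total DH parameters = number_of_joints * 4
Total = 15 * 4
Total = 60

60


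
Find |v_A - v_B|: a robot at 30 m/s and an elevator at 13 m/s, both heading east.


Given: v_A = 30 m/s east, v_B = 13 m/s east
Both move in the same direction; relative speed = |v_A - v_B|
|30 - 13| = |17|
= 17 m/s

17 m/s


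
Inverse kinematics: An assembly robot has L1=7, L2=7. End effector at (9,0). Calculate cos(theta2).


Given: L1 = 7, L2 = 7, target (x, y) = (9, 0)
Using cos(theta2) = (x^2 + y^2 - L1^2 - L2^2) / (2*L1*L2)
x^2 + y^2 = 9^2 + 0 = 81
L1^2 + L2^2 = 49 + 49 = 98
Numerator = 81 - 98 = -17
Denominator = 2*7*7 = 98
cos(theta2) = -17/98 = -17/98

-17/98


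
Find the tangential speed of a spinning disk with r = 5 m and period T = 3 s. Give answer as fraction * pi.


Given: radius r = 5 m, period T = 3 s
Using v = 2*pi*r / T
v = 2*pi*5 / 3
v = 10*pi / 3
v = 10/3*pi m/s

10/3*pi m/s


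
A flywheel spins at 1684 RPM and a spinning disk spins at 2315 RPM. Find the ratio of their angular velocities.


Given: RPM_A = 1684, RPM_B = 2315
omega = 2*pi*RPM/60, so omega_A/omega_B = RPM_A / RPM_B
omega_A/omega_B = 1684 / 2315
omega_A/omega_B = 1684/2315

1684/2315


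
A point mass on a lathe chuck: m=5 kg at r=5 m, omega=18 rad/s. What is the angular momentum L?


Given: m = 5 kg, r = 5 m, omega = 18 rad/s
For a point mass: I = m*r^2
I = 5*5^2 = 5*25 = 125
L = I*omega = 125*18
L = 2250 kg*m^2/s

2250 kg*m^2/s


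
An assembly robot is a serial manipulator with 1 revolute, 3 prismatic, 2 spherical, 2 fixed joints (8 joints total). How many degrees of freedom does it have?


Given: serial robot with 1 revolute, 3 prismatic, 2 spherical, 2 fixed joints
DOF contribution per joint type: revolute=1, prismatic=1, spherical=3, fixed=0
DOF = 1*1 + 3*1 + 2*3 + 2*0
DOF = 10

10


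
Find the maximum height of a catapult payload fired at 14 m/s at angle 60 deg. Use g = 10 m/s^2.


Given: v0 = 14 m/s, theta = 60 deg, g = 10 m/s^2
sin^2(60) = 3/4
Using H = v0^2 * sin^2(theta) / (2*g)
H = 14^2 * 3/4 / (2*10)
H = 196 * 3/4 / 20
H = 147 / 20
H = 147/20 m

147/20 m


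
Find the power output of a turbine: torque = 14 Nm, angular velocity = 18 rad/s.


Given: tau = 14 Nm, omega = 18 rad/s
Using P = tau * omega
P = 14 * 18
P = 252 W

252 W


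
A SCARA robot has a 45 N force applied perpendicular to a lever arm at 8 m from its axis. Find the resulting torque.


Given: F = 45 N, r = 8 m, angle = 90 deg (perpendicular)
Using tau = F * r * sin(90)
sin(90) = 1
tau = 45 * 8 * 1
tau = 360 Nm

360 Nm


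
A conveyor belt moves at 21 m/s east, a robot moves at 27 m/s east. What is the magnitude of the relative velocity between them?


Given: v_A = 21 m/s east, v_B = 27 m/s east
Both move in the same direction; relative speed = |v_A - v_B|
|21 - 27| = |-6|
= 6 m/s

6 m/s


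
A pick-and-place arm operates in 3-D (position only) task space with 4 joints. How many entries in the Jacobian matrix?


Given: task space dimension = 3, joints = 4
Jacobian is a 3 x 4 matrix
Total entries = rows * columns
Total = 3 * 4
Total = 12

12


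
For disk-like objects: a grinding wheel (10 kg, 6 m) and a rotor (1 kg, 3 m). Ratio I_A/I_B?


Given: M1=10 kg, R1=6 m, M2=1 kg, R2=3 m
For a disk: I = (1/2)*M*R^2, so I_A/I_B = (M1*R1^2)/(M2*R2^2)
M1*R1^2 = 10*36 = 360
M2*R2^2 = 1*9 = 9
I_A/I_B = 360/9 = 40

40


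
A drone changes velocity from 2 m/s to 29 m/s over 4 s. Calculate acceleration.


Given: initial velocity v0 = 2 m/s, final velocity v = 29 m/s, time t = 4 s
Using a = (v - v0) / t
a = (29 - 2) / 4
a = 27 / 4
a = 27/4 m/s^2

27/4 m/s^2


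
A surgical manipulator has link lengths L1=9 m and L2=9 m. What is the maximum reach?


Given: L1 = 9 m, L2 = 9 m
For a 2-link planar arm, max reach = L1 + L2 (fully extended)
Max reach = 9 + 9
Max reach = 18 m

18 m


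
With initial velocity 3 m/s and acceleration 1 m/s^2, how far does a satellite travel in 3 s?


Given: v0 = 3 m/s, a = 1 m/s^2, t = 3 s
Using s = v0*t + (1/2)*a*t^2
s = 3*3 + (1/2)*1*3^2
s = 9 + (1/2)*9
s = 9 + 9/2
s = 27/2

27/2 m


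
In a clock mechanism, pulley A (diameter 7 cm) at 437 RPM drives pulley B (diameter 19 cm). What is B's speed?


Given: D1 = 7 cm, w1 = 437 RPM, D2 = 19 cm
Using D1*w1 = D2*w2
w2 = D1*w1 / D2
w2 = 7*437 / 19
w2 = 3059 / 19
w2 = 161 RPM

161 RPM


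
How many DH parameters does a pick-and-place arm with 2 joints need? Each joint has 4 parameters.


Given: 2 joints, 4 DH parameters per joint (d, theta, a, alpha)
Total DH parameters = number_of_joints * 4
Total = 2 * 4
Total = 8

8


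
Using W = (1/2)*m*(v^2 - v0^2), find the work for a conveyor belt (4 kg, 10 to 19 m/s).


Given: m = 4 kg, v0 = 10 m/s, v = 19 m/s
Using W = (1/2)*m*(v^2 - v0^2)
v^2 = 19^2 = 361
v0^2 = 10^2 = 100
v^2 - v0^2 = 361 - 100 = 261
W = (1/2)*4*261 = 522 J

522 J


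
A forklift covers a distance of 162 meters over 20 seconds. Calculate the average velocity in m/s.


Given: distance d = 162 m, time t = 20 s
Using v = d / t
v = 162 / 20
v = 81/10 m/s

81/10 m/s


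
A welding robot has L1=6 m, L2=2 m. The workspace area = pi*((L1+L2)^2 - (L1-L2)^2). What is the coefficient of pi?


Given: L1 = 6, L2 = 2
(L1+L2)^2 = (8)^2 = 64
(L1-L2)^2 = (4)^2 = 16
Difference = 64 - 16 = 48
This equals 4*L1*L2 = 4*6*2 = 48
Workspace area = 48*pi

48


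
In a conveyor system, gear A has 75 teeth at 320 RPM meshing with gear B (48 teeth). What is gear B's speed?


Given: N1 = 75 teeth, w1 = 320 RPM, N2 = 48 teeth
Using N1*w1 = N2*w2
w2 = N1*w1 / N2
w2 = 75*320 / 48
w2 = 24000 / 48
w2 = 500 RPM

500 RPM


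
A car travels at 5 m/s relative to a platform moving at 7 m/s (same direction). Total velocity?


Given: object velocity = 5 m/s, platform velocity = 7 m/s (same direction)
Using classical velocity addition: v_total = v_object + v_platform
v_total = 5 + 7
v_total = 12 m/s

12 m/s


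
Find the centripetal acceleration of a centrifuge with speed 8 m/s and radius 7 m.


Given: v = 8 m/s, r = 7 m
Using a_c = v^2 / r
a_c = 8^2 / 7
a_c = 64 / 7
a_c = 64/7 m/s^2

64/7 m/s^2


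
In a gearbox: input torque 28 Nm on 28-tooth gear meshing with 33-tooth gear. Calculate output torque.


Given: N1 = 28, N2 = 33, T1 = 28 Nm
Using T2/T1 = N2/N1
T2 = T1 * N2 / N1
T2 = 28 * 33 / 28
T2 = 924 / 28
T2 = 33 Nm

33 Nm


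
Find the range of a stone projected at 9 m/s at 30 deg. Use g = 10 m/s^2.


Given: v0 = 9 m/s, theta = 30 deg, g = 10 m/s^2
sin(2*30) = sin(60) = sqrt(3)/2
Using R = v0^2 * sin(2*theta) / g
R = 9^2 * (sqrt(3)/2) / 10
R = 81 * sqrt(3) / 20
R = 81/20*sqrt(3) m

81/20*sqrt(3) m


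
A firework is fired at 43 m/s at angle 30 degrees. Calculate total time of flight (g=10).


Given: v0 = 43 m/s, theta = 30 deg, g = 10 m/s^2
sin(30) = 1/2
Using T = 2*v0*sin(theta) / g
T = 2*43*1/2 / 10
T = 43 / 10
T = 43/10 s

43/10 s


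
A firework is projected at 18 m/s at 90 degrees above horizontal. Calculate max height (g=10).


Given: v0 = 18 m/s, theta = 90 deg, g = 10 m/s^2
sin^2(90) = 1
Using H = v0^2 * sin^2(theta) / (2*g)
H = 18^2 * 1 / (2*10)
H = 324 * 1 / 20
H = 324 / 20
H = 81/5 m

81/5 m


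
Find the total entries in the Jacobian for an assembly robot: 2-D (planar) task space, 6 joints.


Given: task space dimension = 2, joints = 6
Jacobian is a 2 x 6 matrix
Total entries = rows * columns
Total = 2 * 6
Total = 12

12


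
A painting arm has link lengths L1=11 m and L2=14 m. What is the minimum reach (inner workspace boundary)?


Given: L1 = 11 m, L2 = 14 m
For a 2-link planar arm, min reach = |L1 - L2| (second link folded back)
Min reach = |11 - 14|
Min reach = 3 m

3 m


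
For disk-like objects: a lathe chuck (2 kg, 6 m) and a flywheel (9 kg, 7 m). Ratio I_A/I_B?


Given: M1=2 kg, R1=6 m, M2=9 kg, R2=7 m
For a disk: I = (1/2)*M*R^2, so I_A/I_B = (M1*R1^2)/(M2*R2^2)
M1*R1^2 = 2*36 = 72
M2*R2^2 = 9*49 = 441
I_A/I_B = 72/441 = 8/49

8/49


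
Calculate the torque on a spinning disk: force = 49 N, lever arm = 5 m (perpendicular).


Given: F = 49 N, r = 5 m, angle = 90 deg (perpendicular)
Using tau = F * r * sin(90)
sin(90) = 1
tau = 49 * 5 * 1
tau = 245 Nm

245 Nm


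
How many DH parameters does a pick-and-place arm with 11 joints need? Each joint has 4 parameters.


Given: 11 joints, 4 DH parameters per joint (d, theta, a, alpha)
Total DH parameters = number_of_joints * 4
Total = 11 * 4
Total = 44

44


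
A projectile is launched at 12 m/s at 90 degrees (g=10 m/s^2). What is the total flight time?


Given: v0 = 12 m/s, theta = 90 deg, g = 10 m/s^2
sin(90) = 1
Using T = 2*v0*sin(theta) / g
T = 2*12*1 / 10
T = 24 / 10
T = 12/5 s

12/5 s


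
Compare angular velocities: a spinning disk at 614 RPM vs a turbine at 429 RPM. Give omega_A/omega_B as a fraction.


Given: RPM_A = 614, RPM_B = 429
omega = 2*pi*RPM/60, so omega_A/omega_B = RPM_A / RPM_B
omega_A/omega_B = 614 / 429
omega_A/omega_B = 614/429

614/429


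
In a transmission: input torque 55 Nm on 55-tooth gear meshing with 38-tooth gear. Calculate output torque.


Given: N1 = 55, N2 = 38, T1 = 55 Nm
Using T2/T1 = N2/N1
T2 = T1 * N2 / N1
T2 = 55 * 38 / 55
T2 = 2090 / 55
T2 = 38 Nm

38 Nm


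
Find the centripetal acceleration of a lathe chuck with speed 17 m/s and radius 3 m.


Given: v = 17 m/s, r = 3 m
Using a_c = v^2 / r
a_c = 17^2 / 3
a_c = 289 / 3
a_c = 289/3 m/s^2

289/3 m/s^2


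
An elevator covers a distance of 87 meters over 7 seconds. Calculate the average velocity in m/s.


Given: distance d = 87 m, time t = 7 s
Using v = d / t
v = 87 / 7
v = 87/7 m/s

87/7 m/s


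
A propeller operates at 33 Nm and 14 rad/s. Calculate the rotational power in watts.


Given: tau = 33 Nm, omega = 14 rad/s
Using P = tau * omega
P = 33 * 14
P = 462 W

462 W


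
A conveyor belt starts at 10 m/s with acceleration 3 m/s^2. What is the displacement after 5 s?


Given: v0 = 10 m/s, a = 3 m/s^2, t = 5 s
Using s = v0*t + (1/2)*a*t^2
s = 10*5 + (1/2)*3*5^2
s = 50 + (1/2)*75
s = 50 + 75/2
s = 175/2

175/2 m


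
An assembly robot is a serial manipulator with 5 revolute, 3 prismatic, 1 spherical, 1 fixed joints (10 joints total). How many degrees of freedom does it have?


Given: serial robot with 5 revolute, 3 prismatic, 1 spherical, 1 fixed joints
DOF contribution per joint type: revolute=1, prismatic=1, spherical=3, fixed=0
DOF = 5*1 + 3*1 + 1*3 + 1*0
DOF = 11

11


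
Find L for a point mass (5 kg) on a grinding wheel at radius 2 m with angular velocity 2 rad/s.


Given: m = 5 kg, r = 2 m, omega = 2 rad/s
For a point mass: I = m*r^2
I = 5*2^2 = 5*4 = 20
L = I*omega = 20*2
L = 40 kg*m^2/s

40 kg*m^2/s


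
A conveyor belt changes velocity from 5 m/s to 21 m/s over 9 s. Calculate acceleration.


Given: initial velocity v0 = 5 m/s, final velocity v = 21 m/s, time t = 9 s
Using a = (v - v0) / t
a = (21 - 5) / 9
a = 16 / 9
a = 16/9 m/s^2

16/9 m/s^2


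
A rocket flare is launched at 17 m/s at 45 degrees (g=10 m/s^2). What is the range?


Given: v0 = 17 m/s, theta = 45 deg, g = 10 m/s^2
sin(2*45) = sin(90) = 1
Using R = v0^2 * sin(2*theta) / g
R = 17^2 * 1 / 10
R = 289 / 10
R = 289/10 m

289/10 m


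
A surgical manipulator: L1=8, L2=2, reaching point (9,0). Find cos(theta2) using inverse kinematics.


Given: L1 = 8, L2 = 2, target (x, y) = (9, 0)
Using cos(theta2) = (x^2 + y^2 - L1^2 - L2^2) / (2*L1*L2)
x^2 + y^2 = 9^2 + 0 = 81
L1^2 + L2^2 = 64 + 4 = 68
Numerator = 81 - 68 = 13
Denominator = 2*8*2 = 32
cos(theta2) = 13/32 = 13/32

13/32


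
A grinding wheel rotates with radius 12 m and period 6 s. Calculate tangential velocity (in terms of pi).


Given: radius r = 12 m, period T = 6 s
Using v = 2*pi*r / T
v = 2*pi*12 / 6
v = 24*pi / 6
v = 4*pi m/s

4*pi m/s


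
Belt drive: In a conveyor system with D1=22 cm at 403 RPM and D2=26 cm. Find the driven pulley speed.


Given: D1 = 22 cm, w1 = 403 RPM, D2 = 26 cm
Using D1*w1 = D2*w2
w2 = D1*w1 / D2
w2 = 22*403 / 26
w2 = 8866 / 26
w2 = 341 RPM

341 RPM


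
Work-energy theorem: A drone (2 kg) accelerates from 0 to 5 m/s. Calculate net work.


Given: m = 2 kg, v0 = 0 m/s, v = 5 m/s
Using W = (1/2)*m*(v^2 - v0^2)
v^2 = 5^2 = 25
v0^2 = 0^2 = 0
v^2 - v0^2 = 25 - 0 = 25
W = (1/2)*2*25 = 25 J

25 J


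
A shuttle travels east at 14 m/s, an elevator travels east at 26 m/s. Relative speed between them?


Given: v_A = 14 m/s east, v_B = 26 m/s east
Both move in the same direction; relative speed = |v_A - v_B|
|14 - 26| = |-12|
= 12 m/s

12 m/s


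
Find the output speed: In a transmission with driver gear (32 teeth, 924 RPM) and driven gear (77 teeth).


Given: N1 = 32 teeth, w1 = 924 RPM, N2 = 77 teeth
Using N1*w1 = N2*w2
w2 = N1*w1 / N2
w2 = 32*924 / 77
w2 = 29568 / 77
w2 = 384 RPM

384 RPM


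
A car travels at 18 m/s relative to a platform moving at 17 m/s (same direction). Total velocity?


Given: object velocity = 18 m/s, platform velocity = 17 m/s (same direction)
Using classical velocity addition: v_total = v_object + v_platform
v_total = 18 + 17
v_total = 35 m/s

35 m/s


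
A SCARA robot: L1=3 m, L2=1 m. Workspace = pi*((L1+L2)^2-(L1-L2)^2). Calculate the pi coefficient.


Given: L1 = 3, L2 = 1
(L1+L2)^2 = (4)^2 = 16
(L1-L2)^2 = (2)^2 = 4
Difference = 16 - 4 = 12
This equals 4*L1*L2 = 4*3*1 = 12
Workspace area = 12*pi

12


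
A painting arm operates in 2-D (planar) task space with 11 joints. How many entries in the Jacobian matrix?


Given: task space dimension = 2, joints = 11
Jacobian is a 2 x 11 matrix
Total entries = rows * columns
Total = 2 * 11
Total = 22

22


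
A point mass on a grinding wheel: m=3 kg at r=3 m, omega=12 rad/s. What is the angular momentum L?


Given: m = 3 kg, r = 3 m, omega = 12 rad/s
For a point mass: I = m*r^2
I = 3*3^2 = 3*9 = 27
L = I*omega = 27*12
L = 324 kg*m^2/s

324 kg*m^2/s


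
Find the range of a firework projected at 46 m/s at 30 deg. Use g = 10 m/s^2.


Given: v0 = 46 m/s, theta = 30 deg, g = 10 m/s^2
sin(2*30) = sin(60) = sqrt(3)/2
Using R = v0^2 * sin(2*theta) / g
R = 46^2 * (sqrt(3)/2) / 10
R = 2116 * sqrt(3) / 20
R = 529/5*sqrt(3) m

529/5*sqrt(3) m


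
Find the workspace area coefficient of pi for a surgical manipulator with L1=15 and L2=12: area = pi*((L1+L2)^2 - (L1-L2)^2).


Given: L1 = 15, L2 = 12
(L1+L2)^2 = (27)^2 = 729
(L1-L2)^2 = (3)^2 = 9
Difference = 729 - 9 = 720
This equals 4*L1*L2 = 4*15*12 = 720
Workspace area = 720*pi

720


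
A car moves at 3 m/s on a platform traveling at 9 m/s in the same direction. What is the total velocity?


Given: object velocity = 3 m/s, platform velocity = 9 m/s (same direction)
Using classical velocity addition: v_total = v_object + v_platform
v_total = 3 + 9
v_total = 12 m/s

12 m/s


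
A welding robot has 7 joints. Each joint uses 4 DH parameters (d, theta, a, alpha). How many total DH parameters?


Given: 7 joints, 4 DH parameters per joint (d, theta, a, alpha)
Total DH parameters = number_of_joints * 4
Total = 7 * 4
Total = 28

28


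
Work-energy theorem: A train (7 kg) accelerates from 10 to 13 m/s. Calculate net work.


Given: m = 7 kg, v0 = 10 m/s, v = 13 m/s
Using W = (1/2)*m*(v^2 - v0^2)
v^2 = 13^2 = 169
v0^2 = 10^2 = 100
v^2 - v0^2 = 169 - 100 = 69
W = (1/2)*7*69 = 483/2 J

483/2 J


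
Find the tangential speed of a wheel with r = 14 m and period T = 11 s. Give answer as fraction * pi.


Given: radius r = 14 m, period T = 11 s
Using v = 2*pi*r / T
v = 2*pi*14 / 11
v = 28*pi / 11
v = 28/11*pi m/s

28/11*pi m/s


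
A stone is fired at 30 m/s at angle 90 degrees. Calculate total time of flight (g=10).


Given: v0 = 30 m/s, theta = 90 deg, g = 10 m/s^2
sin(90) = 1
Using T = 2*v0*sin(theta) / g
T = 2*30*1 / 10
T = 60 / 10
T = 6 s

6 s


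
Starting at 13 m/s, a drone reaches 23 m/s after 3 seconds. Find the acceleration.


Given: initial velocity v0 = 13 m/s, final velocity v = 23 m/s, time t = 3 s
Using a = (v - v0) / t
a = (23 - 13) / 3
a = 10 / 3
a = 10/3 m/s^2

10/3 m/s^2


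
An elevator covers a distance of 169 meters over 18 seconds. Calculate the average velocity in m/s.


Given: distance d = 169 m, time t = 18 s
Using v = d / t
v = 169 / 18
v = 169/18 m/s

169/18 m/s


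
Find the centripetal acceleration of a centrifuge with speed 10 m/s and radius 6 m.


Given: v = 10 m/s, r = 6 m
Using a_c = v^2 / r
a_c = 10^2 / 6
a_c = 100 / 6
a_c = 50/3 m/s^2

50/3 m/s^2


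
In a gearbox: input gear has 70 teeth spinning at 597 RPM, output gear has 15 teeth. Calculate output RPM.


Given: N1 = 70 teeth, w1 = 597 RPM, N2 = 15 teeth
Using N1*w1 = N2*w2
w2 = N1*w1 / N2
w2 = 70*597 / 15
w2 = 41790 / 15
w2 = 2786 RPM

2786 RPM


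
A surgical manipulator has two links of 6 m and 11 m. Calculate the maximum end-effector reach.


Given: L1 = 6 m, L2 = 11 m
For a 2-link planar arm, max reach = L1 + L2 (fully extended)
Max reach = 6 + 11
Max reach = 17 m

17 m


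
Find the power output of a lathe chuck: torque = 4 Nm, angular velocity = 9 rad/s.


Given: tau = 4 Nm, omega = 9 rad/s
Using P = tau * omega
P = 4 * 9
P = 36 W

36 W


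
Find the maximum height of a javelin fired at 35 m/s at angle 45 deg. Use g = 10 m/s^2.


Given: v0 = 35 m/s, theta = 45 deg, g = 10 m/s^2
sin^2(45) = 1/2
Using H = v0^2 * sin^2(theta) / (2*g)
H = 35^2 * 1/2 / (2*10)
H = 1225 * 1/2 / 20
H = 1225/2 / 20
H = 245/8 m

245/8 m


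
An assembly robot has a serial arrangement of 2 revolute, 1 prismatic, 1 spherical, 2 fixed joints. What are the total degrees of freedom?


Given: serial robot with 2 revolute, 1 prismatic, 1 spherical, 2 fixed joints
DOF contribution per joint type: revolute=1, prismatic=1, spherical=3, fixed=0
DOF = 2*1 + 1*1 + 1*3 + 2*0
DOF = 6

6


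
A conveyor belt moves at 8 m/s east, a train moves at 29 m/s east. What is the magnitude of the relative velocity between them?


Given: v_A = 8 m/s east, v_B = 29 m/s east
Both move in the same direction; relative speed = |v_A - v_B|
|8 - 29| = |-21|
= 21 m/s

21 m/s


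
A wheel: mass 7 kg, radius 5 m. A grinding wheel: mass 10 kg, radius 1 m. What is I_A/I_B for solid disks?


Given: M1=7 kg, R1=5 m, M2=10 kg, R2=1 m
For a disk: I = (1/2)*M*R^2, so I_A/I_B = (M1*R1^2)/(M2*R2^2)
M1*R1^2 = 7*25 = 175
M2*R2^2 = 10*1 = 10
I_A/I_B = 175/10 = 35/2

35/2


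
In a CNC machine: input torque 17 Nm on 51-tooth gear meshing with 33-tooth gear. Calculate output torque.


Given: N1 = 51, N2 = 33, T1 = 17 Nm
Using T2/T1 = N2/N1
T2 = T1 * N2 / N1
T2 = 17 * 33 / 51
T2 = 561 / 51
T2 = 11 Nm

11 Nm


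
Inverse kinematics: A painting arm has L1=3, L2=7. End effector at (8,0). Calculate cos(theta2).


Given: L1 = 3, L2 = 7, target (x, y) = (8, 0)
Using cos(theta2) = (x^2 + y^2 - L1^2 - L2^2) / (2*L1*L2)
x^2 + y^2 = 8^2 + 0 = 64
L1^2 + L2^2 = 9 + 49 = 58
Numerator = 64 - 58 = 6
Denominator = 2*3*7 = 42
cos(theta2) = 6/42 = 1/7

1/7


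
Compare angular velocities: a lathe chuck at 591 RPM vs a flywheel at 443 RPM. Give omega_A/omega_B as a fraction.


Given: RPM_A = 591, RPM_B = 443
omega = 2*pi*RPM/60, so omega_A/omega_B = RPM_A / RPM_B
omega_A/omega_B = 591 / 443
omega_A/omega_B = 591/443

591/443


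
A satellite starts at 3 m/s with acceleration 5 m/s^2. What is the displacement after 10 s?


Given: v0 = 3 m/s, a = 5 m/s^2, t = 10 s
Using s = v0*t + (1/2)*a*t^2
s = 3*10 + (1/2)*5*10^2
s = 30 + (1/2)*500
s = 30 + 250
s = 280

280 m


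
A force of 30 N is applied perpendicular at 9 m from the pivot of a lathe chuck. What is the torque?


Given: F = 30 N, r = 9 m, angle = 90 deg (perpendicular)
Using tau = F * r * sin(90)
sin(90) = 1
tau = 30 * 9 * 1
tau = 270 Nm

270 Nm


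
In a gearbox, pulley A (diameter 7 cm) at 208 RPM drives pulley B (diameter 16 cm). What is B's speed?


Given: D1 = 7 cm, w1 = 208 RPM, D2 = 16 cm
Using D1*w1 = D2*w2
w2 = D1*w1 / D2
w2 = 7*208 / 16
w2 = 1456 / 16
w2 = 91 RPM

91 RPM


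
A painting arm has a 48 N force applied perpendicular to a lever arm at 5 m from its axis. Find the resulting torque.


Given: F = 48 N, r = 5 m, angle = 90 deg (perpendicular)
Using tau = F * r * sin(90)
sin(90) = 1
tau = 48 * 5 * 1
tau = 240 Nm

240 Nm


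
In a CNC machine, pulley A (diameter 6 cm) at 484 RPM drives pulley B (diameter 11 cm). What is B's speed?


Given: D1 = 6 cm, w1 = 484 RPM, D2 = 11 cm
Using D1*w1 = D2*w2
w2 = D1*w1 / D2
w2 = 6*484 / 11
w2 = 2904 / 11
w2 = 264 RPM

264 RPM


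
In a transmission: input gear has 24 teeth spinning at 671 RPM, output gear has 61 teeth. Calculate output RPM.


Given: N1 = 24 teeth, w1 = 671 RPM, N2 = 61 teeth
Using N1*w1 = N2*w2
w2 = N1*w1 / N2
w2 = 24*671 / 61
w2 = 16104 / 61
w2 = 264 RPM

264 RPM


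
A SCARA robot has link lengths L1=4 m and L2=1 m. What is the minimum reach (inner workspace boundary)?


Given: L1 = 4 m, L2 = 1 m
For a 2-link planar arm, min reach = |L1 - L2| (second link folded back)
Min reach = |4 - 1|
Min reach = 3 m

3 m


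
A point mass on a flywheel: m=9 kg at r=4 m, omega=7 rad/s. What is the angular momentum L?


Given: m = 9 kg, r = 4 m, omega = 7 rad/s
For a point mass: I = m*r^2
I = 9*4^2 = 9*16 = 144
L = I*omega = 144*7
L = 1008 kg*m^2/s

1008 kg*m^2/s


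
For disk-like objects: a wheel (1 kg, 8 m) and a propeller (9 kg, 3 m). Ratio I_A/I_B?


Given: M1=1 kg, R1=8 m, M2=9 kg, R2=3 m
For a disk: I = (1/2)*M*R^2, so I_A/I_B = (M1*R1^2)/(M2*R2^2)
M1*R1^2 = 1*64 = 64
M2*R2^2 = 9*9 = 81
I_A/I_B = 64/81 = 64/81

64/81


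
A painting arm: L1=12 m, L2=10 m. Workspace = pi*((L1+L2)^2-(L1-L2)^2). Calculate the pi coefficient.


Given: L1 = 12, L2 = 10
(L1+L2)^2 = (22)^2 = 484
(L1-L2)^2 = (2)^2 = 4
Difference = 484 - 4 = 480
This equals 4*L1*L2 = 4*12*10 = 480
Workspace area = 480*pi

480


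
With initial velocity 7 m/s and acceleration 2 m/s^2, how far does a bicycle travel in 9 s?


Given: v0 = 7 m/s, a = 2 m/s^2, t = 9 s
Using s = v0*t + (1/2)*a*t^2
s = 7*9 + (1/2)*2*9^2
s = 63 + (1/2)*162
s = 63 + 81
s = 144

144 m


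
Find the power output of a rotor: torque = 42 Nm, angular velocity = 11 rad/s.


Given: tau = 42 Nm, omega = 11 rad/s
Using P = tau * omega
P = 42 * 11
P = 462 W

462 W


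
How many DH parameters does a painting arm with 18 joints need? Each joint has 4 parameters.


Given: 18 joints, 4 DH parameters per joint (d, theta, a, alpha)
Total DH parameters = number_of_joints * 4
Total = 18 * 4
Total = 72

72


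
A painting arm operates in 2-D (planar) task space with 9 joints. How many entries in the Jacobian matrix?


Given: task space dimension = 2, joints = 9
Jacobian is a 2 x 9 matrix
Total entries = rows * columns
Total = 2 * 9
Total = 18

18


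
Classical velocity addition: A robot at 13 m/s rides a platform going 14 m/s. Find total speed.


Given: object velocity = 13 m/s, platform velocity = 14 m/s (same direction)
Using classical velocity addition: v_total = v_object + v_platform
v_total = 13 + 14
v_total = 27 m/s

27 m/s


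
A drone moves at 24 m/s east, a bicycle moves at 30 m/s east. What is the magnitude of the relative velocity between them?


Given: v_A = 24 m/s east, v_B = 30 m/s east
Both move in the same direction; relative speed = |v_A - v_B|
|24 - 30| = |-6|
= 6 m/s

6 m/s


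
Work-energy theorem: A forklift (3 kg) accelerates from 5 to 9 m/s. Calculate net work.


Given: m = 3 kg, v0 = 5 m/s, v = 9 m/s
Using W = (1/2)*m*(v^2 - v0^2)
v^2 = 9^2 = 81
v0^2 = 5^2 = 25
v^2 - v0^2 = 81 - 25 = 56
W = (1/2)*3*56 = 84 J

84 J


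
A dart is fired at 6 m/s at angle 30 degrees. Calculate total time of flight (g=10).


Given: v0 = 6 m/s, theta = 30 deg, g = 10 m/s^2
sin(30) = 1/2
Using T = 2*v0*sin(theta) / g
T = 2*6*1/2 / 10
T = 6 / 10
T = 3/5 s

3/5 s


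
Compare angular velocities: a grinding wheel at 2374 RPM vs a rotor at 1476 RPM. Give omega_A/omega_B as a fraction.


Given: RPM_A = 2374, RPM_B = 1476
omega = 2*pi*RPM/60, so omega_A/omega_B = RPM_A / RPM_B
omega_A/omega_B = 2374 / 1476
omega_A/omega_B = 1187/738

1187/738


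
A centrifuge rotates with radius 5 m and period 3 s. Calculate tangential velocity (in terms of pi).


Given: radius r = 5 m, period T = 3 s
Using v = 2*pi*r / T
v = 2*pi*5 / 3
v = 10*pi / 3
v = 10/3*pi m/s

10/3*pi m/s


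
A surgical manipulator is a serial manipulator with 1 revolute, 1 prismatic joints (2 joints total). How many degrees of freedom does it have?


Given: serial robot with 1 revolute, 1 prismatic joints
DOF contribution per joint type: revolute=1, prismatic=1, spherical=3, fixed=0
DOF = 1*1 + 1*1
DOF = 2

2


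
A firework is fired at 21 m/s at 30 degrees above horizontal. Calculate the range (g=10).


Given: v0 = 21 m/s, theta = 30 deg, g = 10 m/s^2
sin(2*30) = sin(60) = sqrt(3)/2
Using R = v0^2 * sin(2*theta) / g
R = 21^2 * (sqrt(3)/2) / 10
R = 441 * sqrt(3) / 20
R = 441/20*sqrt(3) m

441/20*sqrt(3) m


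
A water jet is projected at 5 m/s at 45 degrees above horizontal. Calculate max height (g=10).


Given: v0 = 5 m/s, theta = 45 deg, g = 10 m/s^2
sin^2(45) = 1/2
Using H = v0^2 * sin^2(theta) / (2*g)
H = 5^2 * 1/2 / (2*10)
H = 25 * 1/2 / 20
H = 25/2 / 20
H = 5/8 m

5/8 m


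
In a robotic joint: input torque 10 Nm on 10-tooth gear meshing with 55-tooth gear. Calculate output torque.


Given: N1 = 10, N2 = 55, T1 = 10 Nm
Using T2/T1 = N2/N1
T2 = T1 * N2 / N1
T2 = 10 * 55 / 10
T2 = 550 / 10
T2 = 55 Nm

55 Nm


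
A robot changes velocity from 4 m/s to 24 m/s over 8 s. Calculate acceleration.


Given: initial velocity v0 = 4 m/s, final velocity v = 24 m/s, time t = 8 s
Using a = (v - v0) / t
a = (24 - 4) / 8
a = 20 / 8
a = 5/2 m/s^2

5/2 m/s^2


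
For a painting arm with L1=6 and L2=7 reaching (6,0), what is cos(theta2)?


Given: L1 = 6, L2 = 7, target (x, y) = (6, 0)
Using cos(theta2) = (x^2 + y^2 - L1^2 - L2^2) / (2*L1*L2)
x^2 + y^2 = 6^2 + 0 = 36
L1^2 + L2^2 = 36 + 49 = 85
Numerator = 36 - 85 = -49
Denominator = 2*6*7 = 84
cos(theta2) = -49/84 = -7/12

-7/12


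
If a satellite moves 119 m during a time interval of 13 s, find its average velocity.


Given: distance d = 119 m, time t = 13 s
Using v = d / t
v = 119 / 13
v = 119/13 m/s

119/13 m/s


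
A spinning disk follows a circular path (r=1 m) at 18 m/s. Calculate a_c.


Given: v = 18 m/s, r = 1 m
Using a_c = v^2 / r
a_c = 18^2 / 1
a_c = 324 / 1
a_c = 324 m/s^2

324 m/s^2


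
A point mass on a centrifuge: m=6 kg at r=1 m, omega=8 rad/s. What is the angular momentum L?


Given: m = 6 kg, r = 1 m, omega = 8 rad/s
For a point mass: I = m*r^2
I = 6*1^2 = 6*1 = 6
L = I*omega = 6*8
L = 48 kg*m^2/s

48 kg*m^2/s


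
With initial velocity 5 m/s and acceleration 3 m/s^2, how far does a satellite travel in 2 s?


Given: v0 = 5 m/s, a = 3 m/s^2, t = 2 s
Using s = v0*t + (1/2)*a*t^2
s = 5*2 + (1/2)*3*2^2
s = 10 + (1/2)*12
s = 10 + 6
s = 16

16 m


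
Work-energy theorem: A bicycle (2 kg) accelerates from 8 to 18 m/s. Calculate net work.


Given: m = 2 kg, v0 = 8 m/s, v = 18 m/s
Using W = (1/2)*m*(v^2 - v0^2)
v^2 = 18^2 = 324
v0^2 = 8^2 = 64
v^2 - v0^2 = 324 - 64 = 260
W = (1/2)*2*260 = 260 J

260 J


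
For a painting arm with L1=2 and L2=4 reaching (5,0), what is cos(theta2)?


Given: L1 = 2, L2 = 4, target (x, y) = (5, 0)
Using cos(theta2) = (x^2 + y^2 - L1^2 - L2^2) / (2*L1*L2)
x^2 + y^2 = 5^2 + 0 = 25
L1^2 + L2^2 = 4 + 16 = 20
Numerator = 25 - 20 = 5
Denominator = 2*2*4 = 16
cos(theta2) = 5/16 = 5/16

5/16


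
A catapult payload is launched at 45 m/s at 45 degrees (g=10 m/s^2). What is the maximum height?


Given: v0 = 45 m/s, theta = 45 deg, g = 10 m/s^2
sin^2(45) = 1/2
Using H = v0^2 * sin^2(theta) / (2*g)
H = 45^2 * 1/2 / (2*10)
H = 2025 * 1/2 / 20
H = 2025/2 / 20
H = 405/8 m

405/8 m


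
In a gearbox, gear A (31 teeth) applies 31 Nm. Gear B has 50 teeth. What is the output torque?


Given: N1 = 31, N2 = 50, T1 = 31 Nm
Using T2/T1 = N2/N1
T2 = T1 * N2 / N1
T2 = 31 * 50 / 31
T2 = 1550 / 31
T2 = 50 Nm

50 Nm


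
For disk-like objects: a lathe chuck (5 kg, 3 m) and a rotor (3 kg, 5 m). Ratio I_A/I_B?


Given: M1=5 kg, R1=3 m, M2=3 kg, R2=5 m
For a disk: I = (1/2)*M*R^2, so I_A/I_B = (M1*R1^2)/(M2*R2^2)
M1*R1^2 = 5*9 = 45
M2*R2^2 = 3*25 = 75
I_A/I_B = 45/75 = 3/5

3/5


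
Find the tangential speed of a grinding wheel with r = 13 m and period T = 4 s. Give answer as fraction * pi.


Given: radius r = 13 m, period T = 4 s
Using v = 2*pi*r / T
v = 2*pi*13 / 4
v = 26*pi / 4
v = 13/2*pi m/s

13/2*pi m/s


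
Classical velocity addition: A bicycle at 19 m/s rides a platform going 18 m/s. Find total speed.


Given: object velocity = 19 m/s, platform velocity = 18 m/s (same direction)
Using classical velocity addition: v_total = v_object + v_platform
v_total = 19 + 18
v_total = 37 m/s

37 m/s


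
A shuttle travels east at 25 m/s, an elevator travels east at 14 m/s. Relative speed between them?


Given: v_A = 25 m/s east, v_B = 14 m/s east
Both move in the same direction; relative speed = |v_A - v_B|
|25 - 14| = |11|
= 11 m/s

11 m/s


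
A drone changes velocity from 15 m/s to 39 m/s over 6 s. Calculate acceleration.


Given: initial velocity v0 = 15 m/s, final velocity v = 39 m/s, time t = 6 s
Using a = (v - v0) / t
a = (39 - 15) / 6
a = 24 / 6
a = 4 m/s^2

4 m/s^2


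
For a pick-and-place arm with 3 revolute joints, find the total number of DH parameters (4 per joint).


Given: 3 joints, 4 DH parameters per joint (d, theta, a, alpha)
Total DH parameters = number_of_joints * 4
Total = 3 * 4
Total = 12

12


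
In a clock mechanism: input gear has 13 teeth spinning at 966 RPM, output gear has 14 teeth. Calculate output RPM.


Given: N1 = 13 teeth, w1 = 966 RPM, N2 = 14 teeth
Using N1*w1 = N2*w2
w2 = N1*w1 / N2
w2 = 13*966 / 14
w2 = 12558 / 14
w2 = 897 RPM

897 RPM


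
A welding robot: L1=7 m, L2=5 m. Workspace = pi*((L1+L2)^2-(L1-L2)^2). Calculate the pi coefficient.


Given: L1 = 7, L2 = 5
(L1+L2)^2 = (12)^2 = 144
(L1-L2)^2 = (2)^2 = 4
Difference = 144 - 4 = 140
This equals 4*L1*L2 = 4*7*5 = 140
Workspace area = 140*pi

140


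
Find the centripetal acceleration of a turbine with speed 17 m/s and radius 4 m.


Given: v = 17 m/s, r = 4 m
Using a_c = v^2 / r
a_c = 17^2 / 4
a_c = 289 / 4
a_c = 289/4 m/s^2

289/4 m/s^2


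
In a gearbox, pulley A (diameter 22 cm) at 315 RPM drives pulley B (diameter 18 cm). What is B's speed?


Given: D1 = 22 cm, w1 = 315 RPM, D2 = 18 cm
Using D1*w1 = D2*w2
w2 = D1*w1 / D2
w2 = 22*315 / 18
w2 = 6930 / 18
w2 = 385 RPM

385 RPM


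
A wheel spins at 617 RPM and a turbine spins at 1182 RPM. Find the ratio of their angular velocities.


Given: RPM_A = 617, RPM_B = 1182
omega = 2*pi*RPM/60, so omega_A/omega_B = RPM_A / RPM_B
omega_A/omega_B = 617 / 1182
omega_A/omega_B = 617/1182

617/1182


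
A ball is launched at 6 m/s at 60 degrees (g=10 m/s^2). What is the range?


Given: v0 = 6 m/s, theta = 60 deg, g = 10 m/s^2
sin(2*60) = sin(120) = sqrt(3)/2
Using R = v0^2 * sin(2*theta) / g
R = 6^2 * (sqrt(3)/2) / 10
R = 36 * sqrt(3) / 20
R = 9/5*sqrt(3) m

9/5*sqrt(3) m


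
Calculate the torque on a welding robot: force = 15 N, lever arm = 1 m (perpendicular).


Given: F = 15 N, r = 1 m, angle = 90 deg (perpendicular)
Using tau = F * r * sin(90)
sin(90) = 1
tau = 15 * 1 * 1
tau = 15 Nm

15 Nm


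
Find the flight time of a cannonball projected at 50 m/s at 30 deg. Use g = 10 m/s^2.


Given: v0 = 50 m/s, theta = 30 deg, g = 10 m/s^2
sin(30) = 1/2
Using T = 2*v0*sin(theta) / g
T = 2*50*1/2 / 10
T = 50 / 10
T = 5 s

5 s


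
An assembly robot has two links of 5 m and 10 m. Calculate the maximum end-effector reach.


Given: L1 = 5 m, L2 = 10 m
For a 2-link planar arm, max reach = L1 + L2 (fully extended)
Max reach = 5 + 10
Max reach = 15 m

15 m


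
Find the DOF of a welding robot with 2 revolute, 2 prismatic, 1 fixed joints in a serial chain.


Given: serial robot with 2 revolute, 2 prismatic, 1 fixed joints
DOF contribution per joint type: revolute=1, prismatic=1, spherical=3, fixed=0
DOF = 2*1 + 2*1 + 1*0
DOF = 4

4


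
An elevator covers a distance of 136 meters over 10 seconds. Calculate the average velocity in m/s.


Given: distance d = 136 m, time t = 10 s
Using v = d / t
v = 136 / 10
v = 68/5 m/s

68/5 m/s


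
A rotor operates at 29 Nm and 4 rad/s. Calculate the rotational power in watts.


Given: tau = 29 Nm, omega = 4 rad/s
Using P = tau * omega
P = 29 * 4
P = 116 W

116 W


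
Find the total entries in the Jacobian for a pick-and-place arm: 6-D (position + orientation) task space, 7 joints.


Given: task space dimension = 6, joints = 7
Jacobian is a 6 x 7 matrix
Total entries = rows * columns
Total = 6 * 7
Total = 42

42


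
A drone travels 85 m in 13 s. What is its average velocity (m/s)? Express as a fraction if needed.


Given: distance d = 85 m, time t = 13 s
Using v = d / t
v = 85 / 13
v = 85/13 m/s

85/13 m/s


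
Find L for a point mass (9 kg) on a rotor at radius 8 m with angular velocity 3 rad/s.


Given: m = 9 kg, r = 8 m, omega = 3 rad/s
For a point mass: I = m*r^2
I = 9*8^2 = 9*64 = 576
L = I*omega = 576*3
L = 1728 kg*m^2/s

1728 kg*m^2/s


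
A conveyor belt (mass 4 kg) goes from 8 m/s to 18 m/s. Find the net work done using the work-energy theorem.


Given: m = 4 kg, v0 = 8 m/s, v = 18 m/s
Using W = (1/2)*m*(v^2 - v0^2)
v^2 = 18^2 = 324
v0^2 = 8^2 = 64
v^2 - v0^2 = 324 - 64 = 260
W = (1/2)*4*260 = 520 J

520 J


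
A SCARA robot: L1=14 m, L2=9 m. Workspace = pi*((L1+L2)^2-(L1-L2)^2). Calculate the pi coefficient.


Given: L1 = 14, L2 = 9
(L1+L2)^2 = (23)^2 = 529
(L1-L2)^2 = (5)^2 = 25
Difference = 529 - 25 = 504
This equals 4*L1*L2 = 4*14*9 = 504
Workspace area = 504*pi

504


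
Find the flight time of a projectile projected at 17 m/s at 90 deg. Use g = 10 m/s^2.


Given: v0 = 17 m/s, theta = 90 deg, g = 10 m/s^2
sin(90) = 1
Using T = 2*v0*sin(theta) / g
T = 2*17*1 / 10
T = 34 / 10
T = 17/5 s

17/5 s


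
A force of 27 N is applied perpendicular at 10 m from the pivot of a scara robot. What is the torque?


Given: F = 27 N, r = 10 m, angle = 90 deg (perpendicular)
Using tau = F * r * sin(90)
sin(90) = 1
tau = 27 * 10 * 1
tau = 270 Nm

270 Nm


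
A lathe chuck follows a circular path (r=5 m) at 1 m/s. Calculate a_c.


Given: v = 1 m/s, r = 5 m
Using a_c = v^2 / r
a_c = 1^2 / 5
a_c = 1 / 5
a_c = 1/5 m/s^2

1/5 m/s^2


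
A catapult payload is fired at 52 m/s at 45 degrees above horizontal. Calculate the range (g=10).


Given: v0 = 52 m/s, theta = 45 deg, g = 10 m/s^2
sin(2*45) = sin(90) = 1
Using R = v0^2 * sin(2*theta) / g
R = 52^2 * 1 / 10
R = 2704 / 10
R = 1352/5 m

1352/5 m


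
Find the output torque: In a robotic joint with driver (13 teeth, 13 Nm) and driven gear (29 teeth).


Given: N1 = 13, N2 = 29, T1 = 13 Nm
Using T2/T1 = N2/N1
T2 = T1 * N2 / N1
T2 = 13 * 29 / 13
T2 = 377 / 13
T2 = 29 Nm

29 Nm


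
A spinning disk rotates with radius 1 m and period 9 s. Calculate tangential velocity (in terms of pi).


Given: radius r = 1 m, period T = 9 s
Using v = 2*pi*r / T
v = 2*pi*1 / 9
v = 2*pi / 9
v = 2/9*pi m/s

2/9*pi m/s
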